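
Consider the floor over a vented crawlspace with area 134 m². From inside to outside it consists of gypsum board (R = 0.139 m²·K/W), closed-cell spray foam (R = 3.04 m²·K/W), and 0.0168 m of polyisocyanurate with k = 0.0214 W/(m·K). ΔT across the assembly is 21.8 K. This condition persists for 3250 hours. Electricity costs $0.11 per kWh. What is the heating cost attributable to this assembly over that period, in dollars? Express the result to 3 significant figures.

263 dollars

0.0168/0.0214 = 0.785
R_total = 0.139 + 3.04 + 0.785 = 3.964 m²·K/W
Q = 134 × 21.8 / 3.964 = 736.9 W
E = 736.9 W × 3250 h / 1000 = 2395 kWh
Cost = 2395 × 0.11 = $263.5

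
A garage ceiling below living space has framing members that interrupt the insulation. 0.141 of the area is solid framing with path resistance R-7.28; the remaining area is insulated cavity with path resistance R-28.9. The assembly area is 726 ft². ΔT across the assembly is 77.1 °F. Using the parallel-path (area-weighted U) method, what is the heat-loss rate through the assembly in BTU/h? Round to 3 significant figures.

U_eff = 0.859/28.9 + 0.141/7.28 = 0.02972 + 0.01937 = 0.04909
R_eff = 1/U_eff = 20.37 ft²·°F·h/BTU
Q = 726 × 77.1 / 20.37 = 2748 BTU/h

2750 BTU/h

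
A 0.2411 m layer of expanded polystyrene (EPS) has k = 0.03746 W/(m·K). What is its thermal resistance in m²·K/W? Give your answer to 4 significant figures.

6.436 m²·K/W

R = L/k = 0.2411/0.03746 = 6.4362 m²·K/W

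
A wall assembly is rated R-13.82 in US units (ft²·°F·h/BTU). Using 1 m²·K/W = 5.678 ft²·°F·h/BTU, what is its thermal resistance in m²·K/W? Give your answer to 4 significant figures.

R_SI = 13.82/5.678 = 2.434

2.434 m²·K/W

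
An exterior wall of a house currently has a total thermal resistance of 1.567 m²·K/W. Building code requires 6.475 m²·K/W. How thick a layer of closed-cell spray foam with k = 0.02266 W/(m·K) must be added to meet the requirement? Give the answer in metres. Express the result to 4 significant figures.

ΔR = 6.475 − 1.567 = 4.908 m²·K/W
L = ΔR × k = 4.908 × 0.02266 = 0.11122 m

0.1112 m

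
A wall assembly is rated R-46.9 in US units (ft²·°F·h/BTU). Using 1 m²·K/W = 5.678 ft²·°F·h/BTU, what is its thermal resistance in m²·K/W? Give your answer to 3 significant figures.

8.26 m²·K/W

R_SI = 46.9/5.678 = 8.26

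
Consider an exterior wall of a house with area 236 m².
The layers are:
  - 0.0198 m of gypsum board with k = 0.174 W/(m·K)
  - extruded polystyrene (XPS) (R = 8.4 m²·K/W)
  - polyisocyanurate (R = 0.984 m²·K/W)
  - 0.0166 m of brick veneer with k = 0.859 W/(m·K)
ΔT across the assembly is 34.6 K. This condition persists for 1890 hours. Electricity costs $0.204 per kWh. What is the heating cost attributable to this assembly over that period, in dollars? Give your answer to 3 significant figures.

331 dollars

0.0198/0.174 = 0.1138
0.0166/0.859 = 0.01932
R_total = 0.1138 + 8.4 + 0.984 + 0.01932 = 9.517 m²·K/W
Q = 236 × 34.6 / 9.517 = 858 W
E = 858 W × 1890 h / 1000 = 1622 kWh
Cost = 1622 × 0.204 = $330.8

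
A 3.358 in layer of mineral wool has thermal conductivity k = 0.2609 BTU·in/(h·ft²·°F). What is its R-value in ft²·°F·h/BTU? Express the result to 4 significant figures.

12.87 ft²·°F·h/BTU

R = L/k = 3.358/0.2609 = 12.871 ft²·°F·h/BTU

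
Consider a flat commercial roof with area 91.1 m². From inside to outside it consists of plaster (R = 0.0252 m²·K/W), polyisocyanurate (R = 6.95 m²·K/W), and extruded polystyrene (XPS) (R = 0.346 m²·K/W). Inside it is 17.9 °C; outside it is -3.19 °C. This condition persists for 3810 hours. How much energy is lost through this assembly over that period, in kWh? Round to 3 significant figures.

1000 kWh

R_total = 0.0252 + 6.95 + 0.346 = 7.321 m²·K/W
Q = 91.1 × (17.9 − (-3.19)) / 7.321 = 262.4 W
E = 262.4 W × 3810 h / 1000 = 999.9 kWh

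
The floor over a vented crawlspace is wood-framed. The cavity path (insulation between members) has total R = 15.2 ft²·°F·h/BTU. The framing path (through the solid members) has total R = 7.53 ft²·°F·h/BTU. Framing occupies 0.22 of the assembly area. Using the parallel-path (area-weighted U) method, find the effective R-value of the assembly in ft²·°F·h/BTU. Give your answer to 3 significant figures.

U_eff = 0.78/15.2 + 0.22/7.53 = 0.05132 + 0.02922 = 0.08053
R_eff = 1/U_eff = 12.42 ft²·°F·h/BTU

12.4 ft²·°F·h/BTU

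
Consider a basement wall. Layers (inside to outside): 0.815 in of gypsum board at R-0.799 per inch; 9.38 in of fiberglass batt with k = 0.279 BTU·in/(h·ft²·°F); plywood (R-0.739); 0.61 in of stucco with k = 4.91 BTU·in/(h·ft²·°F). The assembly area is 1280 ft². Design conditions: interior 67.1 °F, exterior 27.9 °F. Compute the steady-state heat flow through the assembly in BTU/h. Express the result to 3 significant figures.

1430 BTU/h

0.815 × 0.799 = 0.6512
9.38/0.279 = 33.62
0.61/4.91 = 0.1242
R_total = 0.6512 + 33.62 + 0.739 + 0.1242 = 35.13 ft²·°F·h/BTU
Q = A·ΔT/R = 1280 × (67.1 − 27.9) / 35.13 = 1428 BTU/h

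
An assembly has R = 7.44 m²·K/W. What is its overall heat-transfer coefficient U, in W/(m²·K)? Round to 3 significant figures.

U = 1/R = 1/7.44 = 0.1344

0.134 W/(m²·K)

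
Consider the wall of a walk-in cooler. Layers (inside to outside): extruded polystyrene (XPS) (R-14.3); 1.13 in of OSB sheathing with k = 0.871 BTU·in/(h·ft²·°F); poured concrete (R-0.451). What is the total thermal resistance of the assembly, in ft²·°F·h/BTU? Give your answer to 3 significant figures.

16.0 ft²·°F·h/BTU

1.13/0.871 = 1.297
R_total = 14.3 + 1.297 + 0.451 = 16.05 ft²·°F·h/BTU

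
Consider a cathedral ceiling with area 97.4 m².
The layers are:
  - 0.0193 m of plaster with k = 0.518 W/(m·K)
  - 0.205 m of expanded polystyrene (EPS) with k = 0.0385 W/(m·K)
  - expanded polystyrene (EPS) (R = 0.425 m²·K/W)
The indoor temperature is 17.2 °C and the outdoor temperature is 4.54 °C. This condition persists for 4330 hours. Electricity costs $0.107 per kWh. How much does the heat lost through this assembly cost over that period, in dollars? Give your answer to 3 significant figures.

0.0193/0.518 = 0.03726
0.205/0.0385 = 5.325
R_total = 0.03726 + 5.325 + 0.425 = 5.787 m²·K/W
Q = 97.4 × (17.2 − 4.54) / 5.787 = 213.1 W
E = 213.1 W × 4330 h / 1000 = 922.6 kWh
Cost = 922.6 × 0.107 = $98.72

98.7 dollars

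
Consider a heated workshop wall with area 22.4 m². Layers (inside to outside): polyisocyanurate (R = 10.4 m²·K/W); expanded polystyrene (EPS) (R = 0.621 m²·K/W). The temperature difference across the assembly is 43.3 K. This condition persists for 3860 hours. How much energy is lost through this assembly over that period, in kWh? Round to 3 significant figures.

340 kWh

R_total = 10.4 + 0.621 = 11.02 m²·K/W
Q = 22.4 × 43.3 / 11.02 = 88.01 W
E = 88.01 W × 3860 h / 1000 = 339.7 kWh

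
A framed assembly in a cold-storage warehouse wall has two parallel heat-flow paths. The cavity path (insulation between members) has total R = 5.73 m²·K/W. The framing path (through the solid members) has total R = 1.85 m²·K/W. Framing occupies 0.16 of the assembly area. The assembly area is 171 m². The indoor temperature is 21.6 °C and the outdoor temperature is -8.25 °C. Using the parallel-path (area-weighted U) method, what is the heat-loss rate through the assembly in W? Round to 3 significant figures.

1190 W

U_eff = 0.84/5.73 + 0.16/1.85 = 0.1466 + 0.08649 = 0.2331
R_eff = 1/U_eff = 4.29 m²·K/W
Q = 171 × (21.6 − (-8.25)) / 4.29 = 1190 W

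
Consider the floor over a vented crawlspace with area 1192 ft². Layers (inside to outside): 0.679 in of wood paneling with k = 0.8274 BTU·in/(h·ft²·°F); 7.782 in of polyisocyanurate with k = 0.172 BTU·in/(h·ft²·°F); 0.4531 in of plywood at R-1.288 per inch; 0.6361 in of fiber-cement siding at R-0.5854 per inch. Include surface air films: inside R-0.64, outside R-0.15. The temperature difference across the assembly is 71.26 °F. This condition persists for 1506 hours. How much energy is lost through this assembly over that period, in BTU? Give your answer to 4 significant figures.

0.679/0.8274 = 0.82064
7.782/0.172 = 45.244
0.4531 × 1.288 = 0.58359
0.6361 × 0.5854 = 0.37237
R_total = 0.64 + 0.82064 + 45.244 + 0.58359 + 0.37237 + 0.15 = 47.811 ft²·°F·h/BTU
Q = 1192 × 71.26 / 47.811 = 1776.6 BTU/h
E = 1776.6 × 1506 = 2675600 BTU

2676000 BTU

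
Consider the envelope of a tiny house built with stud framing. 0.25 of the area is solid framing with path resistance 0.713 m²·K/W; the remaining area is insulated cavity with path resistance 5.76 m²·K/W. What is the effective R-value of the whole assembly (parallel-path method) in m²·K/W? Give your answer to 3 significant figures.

U_eff = 0.75/5.76 + 0.25/0.713 = 0.1302 + 0.3506 = 0.4808
R_eff = 1/U_eff = 2.08 m²·K/W

2.08 m²·K/W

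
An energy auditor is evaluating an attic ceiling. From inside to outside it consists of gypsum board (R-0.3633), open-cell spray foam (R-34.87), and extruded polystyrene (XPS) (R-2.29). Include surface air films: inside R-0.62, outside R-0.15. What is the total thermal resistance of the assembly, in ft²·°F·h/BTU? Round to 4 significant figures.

R_total = 0.62 + 0.3633 + 34.87 + 2.29 + 0.15 = 38.293 ft²·°F·h/BTU

38.29 ft²·°F·h/BTU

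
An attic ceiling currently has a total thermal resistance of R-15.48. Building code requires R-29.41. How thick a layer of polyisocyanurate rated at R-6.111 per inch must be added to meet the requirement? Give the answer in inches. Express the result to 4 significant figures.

2.279 in

ΔR = 29.41 − 15.48 = 13.93 ft²·°F·h/BTU
L = ΔR / (R/in) = 13.93/6.111 = 2.2795 in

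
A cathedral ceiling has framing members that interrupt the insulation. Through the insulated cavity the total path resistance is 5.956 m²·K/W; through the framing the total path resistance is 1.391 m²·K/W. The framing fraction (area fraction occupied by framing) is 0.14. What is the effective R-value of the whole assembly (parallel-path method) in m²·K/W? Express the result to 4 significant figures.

U_eff = 0.86/5.956 + 0.14/1.391 = 0.14439 + 0.10065 = 0.24504
R_eff = 1/U_eff = 4.081 m²·K/W

4.081 m²·K/W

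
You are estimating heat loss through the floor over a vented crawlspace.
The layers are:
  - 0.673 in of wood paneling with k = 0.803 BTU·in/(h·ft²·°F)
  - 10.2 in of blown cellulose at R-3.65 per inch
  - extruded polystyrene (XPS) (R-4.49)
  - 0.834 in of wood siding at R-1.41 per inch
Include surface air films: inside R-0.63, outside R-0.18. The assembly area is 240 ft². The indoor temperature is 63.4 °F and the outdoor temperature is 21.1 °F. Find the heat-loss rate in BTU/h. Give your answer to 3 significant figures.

0.673/0.803 = 0.8381
10.2 × 3.65 = 37.23
0.834 × 1.41 = 1.176
R_total = 0.63 + 0.8381 + 37.23 + 4.49 + 1.176 + 0.18 = 44.54 ft²·°F·h/BTU
Q = A·ΔT/R = 240 × (63.4 − 21.1) / 44.54 = 227.9 BTU/h

228 BTU/h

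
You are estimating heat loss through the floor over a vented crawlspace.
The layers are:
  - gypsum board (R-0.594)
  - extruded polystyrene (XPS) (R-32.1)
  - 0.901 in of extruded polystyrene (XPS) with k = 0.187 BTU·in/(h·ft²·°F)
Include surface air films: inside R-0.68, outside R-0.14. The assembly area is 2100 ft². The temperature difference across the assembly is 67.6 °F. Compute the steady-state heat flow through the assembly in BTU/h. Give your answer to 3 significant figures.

3700 BTU/h

0.901/0.187 = 4.818
R_total = 0.68 + 0.594 + 32.1 + 4.818 + 0.14 = 38.33 ft²·°F·h/BTU
Q = A·ΔT/R = 2100 × 67.6 / 38.33 = 3703 BTU/h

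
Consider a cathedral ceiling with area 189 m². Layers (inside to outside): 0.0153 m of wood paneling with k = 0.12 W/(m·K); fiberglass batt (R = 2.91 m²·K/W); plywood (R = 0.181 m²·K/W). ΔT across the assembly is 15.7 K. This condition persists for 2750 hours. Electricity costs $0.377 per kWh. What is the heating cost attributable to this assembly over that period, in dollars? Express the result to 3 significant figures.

956 dollars

0.0153/0.12 = 0.1275
R_total = 0.1275 + 2.91 + 0.181 = 3.219 m²·K/W
Q = 189 × 15.7 / 3.219 = 922 W
E = 922 W × 2750 h / 1000 = 2535 kWh
Cost = 2535 × 0.377 = $955.8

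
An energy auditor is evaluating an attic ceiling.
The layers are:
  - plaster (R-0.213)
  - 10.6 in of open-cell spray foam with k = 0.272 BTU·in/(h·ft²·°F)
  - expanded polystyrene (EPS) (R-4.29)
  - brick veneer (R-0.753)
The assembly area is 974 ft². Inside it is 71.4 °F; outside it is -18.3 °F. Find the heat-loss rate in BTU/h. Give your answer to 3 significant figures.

10.6/0.272 = 38.97
R_total = 0.213 + 38.97 + 4.29 + 0.753 = 44.23 ft²·°F·h/BTU
Q = A·ΔT/R = 974 × (71.4 − (-18.3)) / 44.23 = 1975 BTU/h

1980 BTU/h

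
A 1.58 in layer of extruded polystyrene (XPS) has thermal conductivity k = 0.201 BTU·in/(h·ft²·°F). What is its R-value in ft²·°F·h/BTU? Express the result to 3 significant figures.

R = L/k = 1.58/0.201 = 7.861 ft²·°F·h/BTU

7.86 ft²·°F·h/BTU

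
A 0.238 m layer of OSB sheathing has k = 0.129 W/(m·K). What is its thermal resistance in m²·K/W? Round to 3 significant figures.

R = L/k = 0.238/0.129 = 1.845 m²·K/W

1.84 m²·K/W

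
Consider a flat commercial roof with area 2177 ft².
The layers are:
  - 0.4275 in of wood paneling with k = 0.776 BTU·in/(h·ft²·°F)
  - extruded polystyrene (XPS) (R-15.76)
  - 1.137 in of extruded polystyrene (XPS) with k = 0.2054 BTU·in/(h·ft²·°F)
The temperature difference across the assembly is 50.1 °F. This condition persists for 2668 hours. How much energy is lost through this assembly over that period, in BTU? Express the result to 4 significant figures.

0.4275/0.776 = 0.5509
1.137/0.2054 = 5.5355
R_total = 0.5509 + 15.76 + 5.5355 = 21.846 ft²·°F·h/BTU
Q = 2177 × 50.1 / 21.846 = 4992.5 BTU/h
E = 4992.5 × 2668 = 13320000 BTU

13320000 BTU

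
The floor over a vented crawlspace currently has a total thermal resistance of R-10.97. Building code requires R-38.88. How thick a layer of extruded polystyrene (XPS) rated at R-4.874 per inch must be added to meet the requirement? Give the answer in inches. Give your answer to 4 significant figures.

5.726 in

ΔR = 38.88 − 10.97 = 27.91 ft²·°F·h/BTU
L = ΔR / (R/in) = 27.91/4.874 = 5.7263 in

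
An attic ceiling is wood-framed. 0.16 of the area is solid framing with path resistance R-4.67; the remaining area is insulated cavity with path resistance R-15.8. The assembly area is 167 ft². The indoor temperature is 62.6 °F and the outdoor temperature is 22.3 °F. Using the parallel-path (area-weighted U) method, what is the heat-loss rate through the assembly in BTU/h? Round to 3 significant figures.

588 BTU/h

U_eff = 0.84/15.8 + 0.16/4.67 = 0.05316 + 0.03426 = 0.08743
R_eff = 1/U_eff = 11.44 ft²·°F·h/BTU
Q = 167 × (62.6 − 22.3) / 11.44 = 588.4 BTU/h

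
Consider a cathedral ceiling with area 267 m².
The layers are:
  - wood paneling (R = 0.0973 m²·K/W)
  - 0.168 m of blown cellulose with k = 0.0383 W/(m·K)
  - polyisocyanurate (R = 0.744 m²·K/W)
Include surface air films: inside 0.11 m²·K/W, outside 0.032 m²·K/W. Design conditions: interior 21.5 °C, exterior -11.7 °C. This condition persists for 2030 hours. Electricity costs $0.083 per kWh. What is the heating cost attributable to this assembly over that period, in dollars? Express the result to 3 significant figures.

0.168/0.0383 = 4.386
R_total = 0.11 + 0.0973 + 4.386 + 0.744 + 0.032 = 5.37 m²·K/W
Q = 267 × (21.5 − (-11.7)) / 5.37 = 1651 W
E = 1651 W × 2030 h / 1000 = 3351 kWh
Cost = 3351 × 0.083 = $278.1

278 dollars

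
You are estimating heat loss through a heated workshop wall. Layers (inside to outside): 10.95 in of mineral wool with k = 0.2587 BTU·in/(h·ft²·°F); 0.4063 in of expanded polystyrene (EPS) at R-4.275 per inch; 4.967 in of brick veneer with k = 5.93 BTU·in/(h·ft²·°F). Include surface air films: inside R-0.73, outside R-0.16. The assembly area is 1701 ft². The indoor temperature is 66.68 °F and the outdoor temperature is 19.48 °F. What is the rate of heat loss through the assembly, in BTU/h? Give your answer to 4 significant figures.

10.95/0.2587 = 42.327
0.4063 × 4.275 = 1.7369
4.967/5.93 = 0.83761
R_total = 0.73 + 42.327 + 1.7369 + 0.83761 + 0.16 = 45.792 ft²·°F·h/BTU
Q = A·ΔT/R = 1701 × (66.68 − 19.48) / 45.792 = 1753.3 BTU/h

1753 BTU/h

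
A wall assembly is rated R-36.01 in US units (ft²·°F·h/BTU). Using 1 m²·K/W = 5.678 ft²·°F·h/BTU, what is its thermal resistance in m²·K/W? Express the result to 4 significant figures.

R_SI = 36.01/5.678 = 6.342

6.342 m²·K/W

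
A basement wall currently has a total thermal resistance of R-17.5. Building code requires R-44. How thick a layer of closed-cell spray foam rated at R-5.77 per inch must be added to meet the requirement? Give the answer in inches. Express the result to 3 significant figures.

ΔR = 44 − 17.5 = 26.5 ft²·°F·h/BTU
L = ΔR / (R/in) = 26.5/5.77 = 4.593 in

4.59 in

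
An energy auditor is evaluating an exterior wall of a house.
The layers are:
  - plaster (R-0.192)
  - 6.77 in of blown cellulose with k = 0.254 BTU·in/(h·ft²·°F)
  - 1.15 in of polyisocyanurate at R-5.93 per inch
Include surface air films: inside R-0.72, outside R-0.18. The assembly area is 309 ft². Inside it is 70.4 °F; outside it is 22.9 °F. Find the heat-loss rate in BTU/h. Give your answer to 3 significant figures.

425 BTU/h

6.77/0.254 = 26.65
1.15 × 5.93 = 6.819
R_total = 0.72 + 0.192 + 26.65 + 6.819 + 0.18 = 34.57 ft²·°F·h/BTU
Q = A·ΔT/R = 309 × (70.4 − 22.9) / 34.57 = 424.6 BTU/h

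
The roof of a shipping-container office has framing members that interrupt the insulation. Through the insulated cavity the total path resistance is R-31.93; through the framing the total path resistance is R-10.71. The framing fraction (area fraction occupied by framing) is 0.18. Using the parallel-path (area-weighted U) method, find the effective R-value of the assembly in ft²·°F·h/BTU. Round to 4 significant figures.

23.54 ft²·°F·h/BTU

U_eff = 0.82/31.93 + 0.18/10.71 = 0.025681 + 0.016807 = 0.042488
R_eff = 1/U_eff = 23.536 ft²·°F·h/BTU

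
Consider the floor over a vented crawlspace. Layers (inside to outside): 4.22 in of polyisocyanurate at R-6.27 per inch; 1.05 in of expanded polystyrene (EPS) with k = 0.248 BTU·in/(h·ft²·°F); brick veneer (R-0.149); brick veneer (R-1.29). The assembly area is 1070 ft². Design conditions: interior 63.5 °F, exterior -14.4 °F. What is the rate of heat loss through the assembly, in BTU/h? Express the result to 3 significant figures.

4.22 × 6.27 = 26.46
1.05/0.248 = 4.234
R_total = 26.46 + 4.234 + 0.149 + 1.29 = 32.13 ft²·°F·h/BTU
Q = A·ΔT/R = 1070 × (63.5 − (-14.4)) / 32.13 = 2594 BTU/h

2590 BTU/h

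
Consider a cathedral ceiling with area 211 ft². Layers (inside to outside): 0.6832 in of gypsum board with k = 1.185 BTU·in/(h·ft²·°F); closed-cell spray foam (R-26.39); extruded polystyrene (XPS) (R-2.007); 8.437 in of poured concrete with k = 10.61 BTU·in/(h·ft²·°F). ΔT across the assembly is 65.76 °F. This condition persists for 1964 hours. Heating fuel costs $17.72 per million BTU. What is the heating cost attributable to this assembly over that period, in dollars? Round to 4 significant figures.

0.6832/1.185 = 0.57654
8.437/10.61 = 0.79519
R_total = 0.57654 + 26.39 + 2.007 + 0.79519 = 29.769 ft²·°F·h/BTU
Q = 211 × 65.76 / 29.769 = 466.11 BTU/h
E = 466.11 × 1964 = 915430 BTU
Cost = 915430/10⁶ × 17.72 = $16.221

16.22 dollars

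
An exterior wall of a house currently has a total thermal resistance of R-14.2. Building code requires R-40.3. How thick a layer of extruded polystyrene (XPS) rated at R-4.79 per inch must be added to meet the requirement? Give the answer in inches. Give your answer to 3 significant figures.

5.45 in

ΔR = 40.3 − 14.2 = 26.1 ft²·°F·h/BTU
L = ΔR / (R/in) = 26.1/4.79 = 5.449 in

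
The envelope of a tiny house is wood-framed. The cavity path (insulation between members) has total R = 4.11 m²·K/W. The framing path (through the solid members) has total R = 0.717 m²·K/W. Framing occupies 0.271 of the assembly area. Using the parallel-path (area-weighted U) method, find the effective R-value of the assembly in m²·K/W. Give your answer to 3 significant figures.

U_eff = 0.729/4.11 + 0.271/0.717 = 0.1774 + 0.378 = 0.5553
R_eff = 1/U_eff = 1.801 m²·K/W

1.80 m²·K/W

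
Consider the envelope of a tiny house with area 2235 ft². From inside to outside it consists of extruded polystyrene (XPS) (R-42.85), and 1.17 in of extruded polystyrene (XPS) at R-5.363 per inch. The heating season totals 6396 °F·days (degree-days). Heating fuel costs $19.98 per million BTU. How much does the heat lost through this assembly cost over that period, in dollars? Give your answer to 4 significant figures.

139.5 dollars

1.17 × 5.363 = 6.2747
R_total = 42.85 + 6.2747 = 49.125 ft²·°F·h/BTU
E = A × HDD × 24 / R = 2235 × 6396 × 24 / 49.125 = 6983900 BTU
Cost = 6983900/10⁶ × 19.98 = $139.54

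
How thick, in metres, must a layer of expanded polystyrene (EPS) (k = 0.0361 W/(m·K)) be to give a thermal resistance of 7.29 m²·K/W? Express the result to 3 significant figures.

L = R·k = 7.29 × 0.0361 = 0.2632 m

0.263 m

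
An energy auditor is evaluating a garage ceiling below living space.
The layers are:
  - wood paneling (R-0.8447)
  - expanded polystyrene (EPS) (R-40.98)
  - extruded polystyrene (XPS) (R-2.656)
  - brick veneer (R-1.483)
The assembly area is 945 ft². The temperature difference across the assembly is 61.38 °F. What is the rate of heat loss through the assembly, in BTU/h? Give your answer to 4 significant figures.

1262 BTU/h

R_total = 0.8447 + 40.98 + 2.656 + 1.483 = 45.964 ft²·°F·h/BTU
Q = A·ΔT/R = 945 × 61.38 / 45.964 = 1262 BTU/h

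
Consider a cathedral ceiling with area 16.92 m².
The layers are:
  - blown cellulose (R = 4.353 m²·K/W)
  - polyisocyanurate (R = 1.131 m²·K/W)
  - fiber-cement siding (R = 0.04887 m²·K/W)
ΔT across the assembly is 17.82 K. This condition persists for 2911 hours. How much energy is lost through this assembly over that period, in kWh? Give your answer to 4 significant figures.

158.6 kWh

R_total = 4.353 + 1.131 + 0.04887 = 5.5329 m²·K/W
Q = 16.92 × 17.82 / 5.5329 = 54.495 W
E = 54.495 W × 2911 h / 1000 = 158.64 kWh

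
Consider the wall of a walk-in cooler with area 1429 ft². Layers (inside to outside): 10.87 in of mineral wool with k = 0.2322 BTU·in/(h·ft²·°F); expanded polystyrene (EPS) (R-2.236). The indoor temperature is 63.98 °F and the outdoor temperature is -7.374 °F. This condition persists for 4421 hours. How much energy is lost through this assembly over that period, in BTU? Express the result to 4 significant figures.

10.87/0.2322 = 46.813
R_total = 46.813 + 2.236 = 49.049 ft²·°F·h/BTU
Q = 1429 × (63.98 − (-7.374)) / 49.049 = 2078.8 BTU/h
E = 2078.8 × 4421 = 9190500 BTU

9191000 BTU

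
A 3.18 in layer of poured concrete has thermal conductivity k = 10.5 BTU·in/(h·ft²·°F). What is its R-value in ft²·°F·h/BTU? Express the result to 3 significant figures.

0.303 ft²·°F·h/BTU

R = L/k = 3.18/10.5 = 0.3029 ft²·°F·h/BTU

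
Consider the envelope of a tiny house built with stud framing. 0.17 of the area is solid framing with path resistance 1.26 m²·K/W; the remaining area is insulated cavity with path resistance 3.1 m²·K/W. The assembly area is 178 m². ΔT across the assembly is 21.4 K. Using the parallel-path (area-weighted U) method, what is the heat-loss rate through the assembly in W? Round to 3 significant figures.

U_eff = 0.83/3.1 + 0.17/1.26 = 0.2677 + 0.1349 = 0.4027
R_eff = 1/U_eff = 2.483 m²·K/W
Q = 178 × 21.4 / 2.483 = 1534 W

1530 W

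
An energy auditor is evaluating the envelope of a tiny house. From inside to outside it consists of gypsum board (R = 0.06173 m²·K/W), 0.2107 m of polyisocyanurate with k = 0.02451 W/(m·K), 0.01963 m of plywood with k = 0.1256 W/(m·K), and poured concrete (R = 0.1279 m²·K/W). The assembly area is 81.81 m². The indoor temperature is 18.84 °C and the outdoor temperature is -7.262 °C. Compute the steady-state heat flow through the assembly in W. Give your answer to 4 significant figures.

0.2107/0.02451 = 8.5965
0.01963/0.1256 = 0.15629
R_total = 0.06173 + 8.5965 + 0.15629 + 0.1279 = 8.9424 m²·K/W
Q = A·ΔT/R = 81.81 × (18.84 − (-7.262)) / 8.9424 = 238.8 W

238.8 W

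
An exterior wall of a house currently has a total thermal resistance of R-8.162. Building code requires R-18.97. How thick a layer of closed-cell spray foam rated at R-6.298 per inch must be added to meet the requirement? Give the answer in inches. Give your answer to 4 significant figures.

ΔR = 18.97 − 8.162 = 10.808 ft²·°F·h/BTU
L = ΔR / (R/in) = 10.808/6.298 = 1.7161 in

1.716 in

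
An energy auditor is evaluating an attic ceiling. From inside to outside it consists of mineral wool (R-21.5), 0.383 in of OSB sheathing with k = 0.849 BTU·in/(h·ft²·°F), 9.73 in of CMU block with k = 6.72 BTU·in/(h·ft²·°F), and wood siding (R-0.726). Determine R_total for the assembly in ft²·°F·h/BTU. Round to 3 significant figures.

24.1 ft²·°F·h/BTU

0.383/0.849 = 0.4511
9.73/6.72 = 1.448
R_total = 21.5 + 0.4511 + 1.448 + 0.726 = 24.13 ft²·°F·h/BTU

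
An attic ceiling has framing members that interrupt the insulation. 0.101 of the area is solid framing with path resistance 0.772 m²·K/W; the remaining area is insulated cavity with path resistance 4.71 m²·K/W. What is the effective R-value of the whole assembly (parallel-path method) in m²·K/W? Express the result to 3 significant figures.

U_eff = 0.899/4.71 + 0.101/0.772 = 0.1909 + 0.1308 = 0.3217
R_eff = 1/U_eff = 3.108 m²·K/W

3.11 m²·K/W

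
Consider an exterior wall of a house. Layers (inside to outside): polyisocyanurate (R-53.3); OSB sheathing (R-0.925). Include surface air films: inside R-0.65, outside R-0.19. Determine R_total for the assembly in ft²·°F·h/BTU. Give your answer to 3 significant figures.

55.1 ft²·°F·h/BTU

R_total = 0.65 + 53.3 + 0.925 + 0.19 = 55.06 ft²·°F·h/BTU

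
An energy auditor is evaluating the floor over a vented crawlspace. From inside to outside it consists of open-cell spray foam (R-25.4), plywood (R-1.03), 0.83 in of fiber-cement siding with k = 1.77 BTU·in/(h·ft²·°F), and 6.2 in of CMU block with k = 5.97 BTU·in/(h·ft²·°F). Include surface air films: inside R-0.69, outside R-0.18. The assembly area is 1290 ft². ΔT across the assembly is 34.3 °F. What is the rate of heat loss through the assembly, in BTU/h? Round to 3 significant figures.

0.83/1.77 = 0.4689
6.2/5.97 = 1.039
R_total = 0.69 + 25.4 + 1.03 + 0.4689 + 1.039 + 0.18 = 28.81 ft²·°F·h/BTU
Q = A·ΔT/R = 1290 × 34.3 / 28.81 = 1536 BTU/h

1540 BTU/h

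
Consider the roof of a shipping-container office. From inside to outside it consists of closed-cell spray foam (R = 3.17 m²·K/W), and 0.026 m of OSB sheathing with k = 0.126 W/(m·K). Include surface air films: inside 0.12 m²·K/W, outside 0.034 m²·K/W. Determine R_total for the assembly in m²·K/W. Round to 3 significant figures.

3.53 m²·K/W

0.026/0.126 = 0.2063
R_total = 0.12 + 3.17 + 0.2063 + 0.034 = 3.53 m²·K/W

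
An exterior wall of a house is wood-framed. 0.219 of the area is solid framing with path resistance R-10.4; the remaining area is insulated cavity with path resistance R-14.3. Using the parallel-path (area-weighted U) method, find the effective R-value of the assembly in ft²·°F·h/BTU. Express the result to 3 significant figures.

U_eff = 0.781/14.3 + 0.219/10.4 = 0.05462 + 0.02106 = 0.07567
R_eff = 1/U_eff = 13.21 ft²·°F·h/BTU

13.2 ft²·°F·h/BTU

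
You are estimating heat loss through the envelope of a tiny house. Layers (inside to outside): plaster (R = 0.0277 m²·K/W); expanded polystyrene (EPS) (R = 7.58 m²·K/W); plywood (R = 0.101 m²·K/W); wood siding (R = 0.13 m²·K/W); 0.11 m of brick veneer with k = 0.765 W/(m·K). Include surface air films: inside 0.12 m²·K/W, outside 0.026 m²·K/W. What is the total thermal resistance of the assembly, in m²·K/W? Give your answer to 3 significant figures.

0.11/0.765 = 0.1438
R_total = 0.12 + 0.0277 + 7.58 + 0.101 + 0.13 + 0.1438 + 0.026 = 8.128 m²·K/W

8.13 m²·K/W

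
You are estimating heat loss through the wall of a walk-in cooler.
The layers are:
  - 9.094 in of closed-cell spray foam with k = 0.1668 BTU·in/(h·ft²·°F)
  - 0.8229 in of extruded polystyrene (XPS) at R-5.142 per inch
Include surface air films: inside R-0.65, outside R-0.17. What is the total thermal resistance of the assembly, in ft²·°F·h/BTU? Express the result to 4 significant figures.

59.57 ft²·°F·h/BTU

9.094/0.1668 = 54.52
0.8229 × 5.142 = 4.2314
R_total = 0.65 + 54.52 + 4.2314 + 0.17 = 59.572 ft²·°F·h/BTU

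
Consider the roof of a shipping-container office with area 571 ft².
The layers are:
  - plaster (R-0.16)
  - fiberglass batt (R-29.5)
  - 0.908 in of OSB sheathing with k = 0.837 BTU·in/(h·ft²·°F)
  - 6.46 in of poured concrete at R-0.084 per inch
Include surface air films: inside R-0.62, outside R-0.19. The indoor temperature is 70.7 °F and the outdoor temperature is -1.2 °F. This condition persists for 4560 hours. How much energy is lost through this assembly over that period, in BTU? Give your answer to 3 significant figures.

5830000 BTU

0.908/0.837 = 1.085
6.46 × 0.084 = 0.5426
R_total = 0.62 + 0.16 + 29.5 + 1.085 + 0.5426 + 0.19 = 32.1 ft²·°F·h/BTU
Q = 571 × (70.7 − (-1.2)) / 32.1 = 1279 BTU/h
E = 1279 × 4560 = 5833000 BTU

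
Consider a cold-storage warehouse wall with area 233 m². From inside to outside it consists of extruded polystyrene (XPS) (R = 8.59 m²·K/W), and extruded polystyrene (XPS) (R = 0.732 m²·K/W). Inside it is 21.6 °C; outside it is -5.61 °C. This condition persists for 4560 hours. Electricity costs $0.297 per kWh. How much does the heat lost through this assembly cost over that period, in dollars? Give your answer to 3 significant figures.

R_total = 8.59 + 0.732 = 9.322 m²·K/W
Q = 233 × (21.6 − (-5.61)) / 9.322 = 680.1 W
E = 680.1 W × 4560 h / 1000 = 3101 kWh
Cost = 3101 × 0.297 = $921.1

921 dollars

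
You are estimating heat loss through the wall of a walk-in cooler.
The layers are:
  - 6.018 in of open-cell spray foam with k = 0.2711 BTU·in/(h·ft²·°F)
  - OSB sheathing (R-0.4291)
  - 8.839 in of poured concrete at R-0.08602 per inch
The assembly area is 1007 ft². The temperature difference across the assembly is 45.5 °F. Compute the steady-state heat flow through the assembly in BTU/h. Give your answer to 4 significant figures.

6.018/0.2711 = 22.198
8.839 × 0.08602 = 0.76033
R_total = 22.198 + 0.4291 + 0.76033 = 23.388 ft²·°F·h/BTU
Q = A·ΔT/R = 1007 × 45.5 / 23.388 = 1959.1 BTU/h

1959 BTU/h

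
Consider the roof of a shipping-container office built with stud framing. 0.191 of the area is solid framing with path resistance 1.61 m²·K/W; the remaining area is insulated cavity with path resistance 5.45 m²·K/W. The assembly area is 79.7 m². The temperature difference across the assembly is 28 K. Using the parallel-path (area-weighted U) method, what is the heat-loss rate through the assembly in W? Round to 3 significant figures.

U_eff = 0.809/5.45 + 0.191/1.61 = 0.1484 + 0.1186 = 0.2671
R_eff = 1/U_eff = 3.744 m²·K/W
Q = 79.7 × 28 / 3.744 = 596 W

596 W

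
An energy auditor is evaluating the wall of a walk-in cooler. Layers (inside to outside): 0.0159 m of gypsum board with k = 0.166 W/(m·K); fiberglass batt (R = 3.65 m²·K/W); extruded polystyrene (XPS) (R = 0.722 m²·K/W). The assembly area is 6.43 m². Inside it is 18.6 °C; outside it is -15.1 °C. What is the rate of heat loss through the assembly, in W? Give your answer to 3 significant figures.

0.0159/0.166 = 0.09578
R_total = 0.09578 + 3.65 + 0.722 = 4.468 m²·K/W
Q = A·ΔT/R = 6.43 × (18.6 − (-15.1)) / 4.468 = 48.5 W

48.5 W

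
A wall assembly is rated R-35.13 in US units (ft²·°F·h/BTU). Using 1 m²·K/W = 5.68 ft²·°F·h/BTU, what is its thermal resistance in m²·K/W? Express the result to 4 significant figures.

R_SI = 35.13/5.68 = 6.1849

6.185 m²·K/W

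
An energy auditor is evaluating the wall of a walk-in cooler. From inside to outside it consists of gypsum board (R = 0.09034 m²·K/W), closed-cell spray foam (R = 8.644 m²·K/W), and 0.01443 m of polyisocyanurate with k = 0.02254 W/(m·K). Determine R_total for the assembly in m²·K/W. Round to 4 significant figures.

0.01443/0.02254 = 0.6402
R_total = 0.09034 + 8.644 + 0.6402 = 9.3745 m²·K/W

9.375 m²·K/W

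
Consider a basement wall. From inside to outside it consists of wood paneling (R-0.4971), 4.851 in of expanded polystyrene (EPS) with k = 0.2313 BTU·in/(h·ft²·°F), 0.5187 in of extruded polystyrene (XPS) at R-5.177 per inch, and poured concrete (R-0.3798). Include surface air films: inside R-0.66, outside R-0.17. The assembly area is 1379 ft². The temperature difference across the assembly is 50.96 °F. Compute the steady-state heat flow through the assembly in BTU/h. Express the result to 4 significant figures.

2771 BTU/h

4.851/0.2313 = 20.973
0.5187 × 5.177 = 2.6853
R_total = 0.66 + 0.4971 + 20.973 + 2.6853 + 0.3798 + 0.17 = 25.365 ft²·°F·h/BTU
Q = A·ΔT/R = 1379 × 50.96 / 25.365 = 2770.5 BTU/h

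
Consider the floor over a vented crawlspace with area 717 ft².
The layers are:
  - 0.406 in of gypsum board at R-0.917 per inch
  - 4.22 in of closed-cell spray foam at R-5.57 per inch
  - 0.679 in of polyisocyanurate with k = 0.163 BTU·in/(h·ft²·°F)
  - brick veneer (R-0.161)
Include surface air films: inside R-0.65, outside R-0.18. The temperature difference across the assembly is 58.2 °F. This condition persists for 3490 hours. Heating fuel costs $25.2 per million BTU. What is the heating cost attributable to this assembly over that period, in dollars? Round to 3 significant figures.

126 dollars

0.406 × 0.917 = 0.3723
4.22 × 5.57 = 23.51
0.679/0.163 = 4.166
R_total = 0.65 + 0.3723 + 23.51 + 4.166 + 0.161 + 0.18 = 29.03 ft²·°F·h/BTU
Q = 717 × 58.2 / 29.03 = 1437 BTU/h
E = 1437 × 3490 = 5016000 BTU
Cost = 5016000/10⁶ × 25.2 = $126.4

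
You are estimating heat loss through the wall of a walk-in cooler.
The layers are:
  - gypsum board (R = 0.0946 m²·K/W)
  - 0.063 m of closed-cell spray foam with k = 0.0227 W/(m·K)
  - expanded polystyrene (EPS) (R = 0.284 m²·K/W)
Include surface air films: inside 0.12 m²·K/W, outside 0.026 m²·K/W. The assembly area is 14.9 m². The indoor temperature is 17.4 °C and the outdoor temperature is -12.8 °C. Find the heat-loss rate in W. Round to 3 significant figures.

136 W

0.063/0.0227 = 2.775
R_total = 0.12 + 0.0946 + 2.775 + 0.284 + 0.026 = 3.3 m²·K/W
Q = A·ΔT/R = 14.9 × (17.4 − (-12.8)) / 3.3 = 136.4 W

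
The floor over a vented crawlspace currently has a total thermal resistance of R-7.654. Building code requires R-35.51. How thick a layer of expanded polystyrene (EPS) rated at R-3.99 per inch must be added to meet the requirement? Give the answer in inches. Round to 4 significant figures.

6.981 in

ΔR = 35.51 − 7.654 = 27.856 ft²·°F·h/BTU
L = ΔR / (R/in) = 27.856/3.99 = 6.9815 in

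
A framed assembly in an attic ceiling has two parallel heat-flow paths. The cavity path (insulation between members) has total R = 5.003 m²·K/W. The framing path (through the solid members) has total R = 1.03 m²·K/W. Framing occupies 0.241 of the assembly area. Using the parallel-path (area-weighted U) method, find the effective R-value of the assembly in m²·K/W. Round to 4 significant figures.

2.593 m²·K/W

U_eff = 0.759/5.003 + 0.241/1.03 = 0.15171 + 0.23398 = 0.38569
R_eff = 1/U_eff = 2.5928 m²·K/W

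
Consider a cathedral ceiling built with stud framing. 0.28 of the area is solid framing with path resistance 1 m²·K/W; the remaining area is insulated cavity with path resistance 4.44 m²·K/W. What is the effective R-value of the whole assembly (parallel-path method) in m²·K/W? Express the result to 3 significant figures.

U_eff = 0.72/4.44 + 0.28/1 = 0.1622 + 0.28 = 0.4422
R_eff = 1/U_eff = 2.262 m²·K/W

2.26 m²·K/W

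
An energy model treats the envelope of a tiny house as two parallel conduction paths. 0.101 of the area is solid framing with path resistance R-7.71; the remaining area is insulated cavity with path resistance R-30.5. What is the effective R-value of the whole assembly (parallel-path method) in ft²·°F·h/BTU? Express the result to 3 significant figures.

23.5 ft²·°F·h/BTU

U_eff = 0.899/30.5 + 0.101/7.71 = 0.02948 + 0.0131 = 0.04258
R_eff = 1/U_eff = 23.49 ft²·°F·h/BTU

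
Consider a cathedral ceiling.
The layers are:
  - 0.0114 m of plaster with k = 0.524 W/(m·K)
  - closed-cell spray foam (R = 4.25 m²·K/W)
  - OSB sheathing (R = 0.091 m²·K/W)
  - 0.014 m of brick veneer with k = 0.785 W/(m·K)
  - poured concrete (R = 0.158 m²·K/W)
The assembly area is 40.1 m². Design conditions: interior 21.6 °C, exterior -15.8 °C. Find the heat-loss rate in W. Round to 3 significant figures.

0.0114/0.524 = 0.02176
0.014/0.785 = 0.01783
R_total = 0.02176 + 4.25 + 0.091 + 0.01783 + 0.158 = 4.539 m²·K/W
Q = A·ΔT/R = 40.1 × (21.6 − (-15.8)) / 4.539 = 330.4 W

330 W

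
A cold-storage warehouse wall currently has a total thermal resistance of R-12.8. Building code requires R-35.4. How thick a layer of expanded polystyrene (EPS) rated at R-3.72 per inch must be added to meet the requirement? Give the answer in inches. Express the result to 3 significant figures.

ΔR = 35.4 − 12.8 = 22.6 ft²·°F·h/BTU
L = ΔR / (R/in) = 22.6/3.72 = 6.075 in

6.08 in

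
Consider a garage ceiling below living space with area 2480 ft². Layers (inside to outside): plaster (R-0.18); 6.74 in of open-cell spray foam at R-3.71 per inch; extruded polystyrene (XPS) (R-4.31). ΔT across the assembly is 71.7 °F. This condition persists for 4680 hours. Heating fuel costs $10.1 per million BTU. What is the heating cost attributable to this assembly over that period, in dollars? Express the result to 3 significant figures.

6.74 × 3.71 = 25.01
R_total = 0.18 + 25.01 + 4.31 = 29.5 ft²·°F·h/BTU
Q = 2480 × 71.7 / 29.5 = 6029 BTU/h
E = 6029 × 4680 = 28210000 BTU
Cost = 28210000/10⁶ × 10.1 = $285

285 dollars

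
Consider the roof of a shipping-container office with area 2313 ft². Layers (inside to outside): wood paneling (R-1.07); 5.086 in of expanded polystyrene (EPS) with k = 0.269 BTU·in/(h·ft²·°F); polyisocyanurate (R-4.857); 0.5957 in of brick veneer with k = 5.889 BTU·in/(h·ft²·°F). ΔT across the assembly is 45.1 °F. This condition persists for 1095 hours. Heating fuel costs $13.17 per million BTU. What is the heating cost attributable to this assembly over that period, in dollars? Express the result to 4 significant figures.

60.33 dollars

5.086/0.269 = 18.907
0.5957/5.889 = 0.10115
R_total = 1.07 + 18.907 + 4.857 + 0.10115 = 24.935 ft²·°F·h/BTU
Q = 2313 × 45.1 / 24.935 = 4183.5 BTU/h
E = 4183.5 × 1095 = 4580900 BTU
Cost = 4580900/10⁶ × 13.17 = $60.331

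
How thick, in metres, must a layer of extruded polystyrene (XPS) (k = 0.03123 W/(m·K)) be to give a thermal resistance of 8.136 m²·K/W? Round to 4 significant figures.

L = R·k = 8.136 × 0.03123 = 0.25409 m

0.2541 m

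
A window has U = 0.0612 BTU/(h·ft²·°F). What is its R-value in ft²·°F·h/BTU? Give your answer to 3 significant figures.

16.3 ft²·°F·h/BTU

R = 1/U = 1/0.0612 = 16.34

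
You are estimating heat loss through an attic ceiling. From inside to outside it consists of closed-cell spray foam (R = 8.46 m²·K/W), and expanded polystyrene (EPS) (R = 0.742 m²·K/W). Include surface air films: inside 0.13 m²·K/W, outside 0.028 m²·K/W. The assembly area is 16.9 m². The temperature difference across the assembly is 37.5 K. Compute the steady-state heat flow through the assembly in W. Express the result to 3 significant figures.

R_total = 0.13 + 8.46 + 0.742 + 0.028 = 9.36 m²·K/W
Q = A·ΔT/R = 16.9 × 37.5 / 9.36 = 67.71 W

67.7 W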